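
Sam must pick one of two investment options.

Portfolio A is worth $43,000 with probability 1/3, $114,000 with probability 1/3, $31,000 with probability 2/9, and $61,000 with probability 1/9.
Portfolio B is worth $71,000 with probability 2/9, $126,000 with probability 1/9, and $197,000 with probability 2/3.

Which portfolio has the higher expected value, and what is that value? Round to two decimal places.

Portfolio B ($161,111.11)

Portfolio A = 1/3 × 43000 + 1/3 × 114000 + 2/9 × 31000 + 1/9 × 61000 = 14333.3333 + 38000 + 6888.8889 + 6777.7778 = 66000
Portfolio B = 2/9 × 71000 + 1/9 × 126000 + 2/3 × 197000 = 15777.7778 + 14000 + 131333.3333 = 161111.1111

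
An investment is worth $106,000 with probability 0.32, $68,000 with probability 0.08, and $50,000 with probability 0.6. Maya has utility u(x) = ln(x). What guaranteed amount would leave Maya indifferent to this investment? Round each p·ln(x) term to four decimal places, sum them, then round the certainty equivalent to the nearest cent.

E[u] = 0.32·ln(106000) + 0.08·ln(68000) + 0.6·ln(50000) = 3.7028 + 0.8902 + 6.4919 = 11.0849
CE = e^11.0849 ≈ 65179.48

$65,179.48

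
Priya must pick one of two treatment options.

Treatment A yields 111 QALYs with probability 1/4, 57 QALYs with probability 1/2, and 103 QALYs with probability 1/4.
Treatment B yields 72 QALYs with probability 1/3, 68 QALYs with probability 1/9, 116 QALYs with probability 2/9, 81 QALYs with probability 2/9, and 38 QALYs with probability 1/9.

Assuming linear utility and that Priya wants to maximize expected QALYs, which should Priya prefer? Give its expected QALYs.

Treatment A (82 QALYs)

Treatment A = 1/4 × 111 + 1/2 × 57 + 1/4 × 103 = 27.75 + 28.5 + 25.75 = 82
Treatment B = 1/3 × 72 + 1/9 × 68 + 2/9 × 116 + 2/9 × 81 + 1/9 × 38 = 24 + 7.5556 + 25.7778 + 18 + 4.2222 = 79.5556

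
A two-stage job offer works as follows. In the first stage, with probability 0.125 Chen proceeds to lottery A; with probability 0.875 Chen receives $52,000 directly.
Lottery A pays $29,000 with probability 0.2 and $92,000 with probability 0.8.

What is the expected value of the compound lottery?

$55,425

EV(A) = 0.2 × 29000 + 0.8 × 92000 = 5800 + 73600 = 79400
Branch B: 52000 (certain)
Overall = 0.125 × 79400 + 0.875 × 52000 = 9925 + 45500 = 55425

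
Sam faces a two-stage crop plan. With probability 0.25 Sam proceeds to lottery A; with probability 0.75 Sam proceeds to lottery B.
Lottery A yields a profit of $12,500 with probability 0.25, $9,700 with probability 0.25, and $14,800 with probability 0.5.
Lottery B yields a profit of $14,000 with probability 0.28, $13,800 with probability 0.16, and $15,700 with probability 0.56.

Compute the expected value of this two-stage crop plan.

EV(A) = 0.25 × 12500 + 0.25 × 9700 + 0.5 × 14800 = 3125 + 2425 + 7400 = 12950
EV(B) = 0.28 × 14000 + 0.16 × 13800 + 0.56 × 15700 = 3920 + 2208 + 8792 = 14920
Overall = 0.25 × 12950 + 0.75 × 14920 = 3237.5 + 11190 = 14427.5

$14,427.50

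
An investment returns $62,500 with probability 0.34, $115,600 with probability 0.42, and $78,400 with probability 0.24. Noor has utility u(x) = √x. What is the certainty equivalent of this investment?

E[u] = 0.34·√62500 + 0.42·√115600 + 0.24·√78400 = 0.34·250 + 0.42·340 + 0.24·280 = 295
CE = (295)² = 87025

$87,025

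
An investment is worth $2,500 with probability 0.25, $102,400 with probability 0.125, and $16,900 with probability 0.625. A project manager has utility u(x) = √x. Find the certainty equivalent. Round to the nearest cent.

$17,889.06

E[u] = 0.25·√2500 + 0.125·√102400 + 0.625·√16900 = 0.25·50 + 0.125·320 + 0.625·130 = 133.75
CE = (133.75)² = 17889.0625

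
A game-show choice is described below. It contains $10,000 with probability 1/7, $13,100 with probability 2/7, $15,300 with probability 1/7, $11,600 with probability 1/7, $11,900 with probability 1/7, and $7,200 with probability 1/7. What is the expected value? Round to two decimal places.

EV = 1/7 × 10000 + 2/7 × 13100 + 1/7 × 15300 + 1/7 × 11600 + 1/7 × 11900 + 1/7 × 7200 = 1428.5714 + 3742.8571 + 2185.7143 + 1657.1429 + 1700 + 1028.5714 = 11742.8571

$11,742.86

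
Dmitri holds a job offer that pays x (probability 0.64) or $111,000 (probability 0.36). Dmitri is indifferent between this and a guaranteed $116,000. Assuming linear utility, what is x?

x = $118,812.50

0.64·x + 0.36·111000 = 116000
0.64·x = 116000 − 39960 = 76040
x = 76040 / 0.64 = 118812.5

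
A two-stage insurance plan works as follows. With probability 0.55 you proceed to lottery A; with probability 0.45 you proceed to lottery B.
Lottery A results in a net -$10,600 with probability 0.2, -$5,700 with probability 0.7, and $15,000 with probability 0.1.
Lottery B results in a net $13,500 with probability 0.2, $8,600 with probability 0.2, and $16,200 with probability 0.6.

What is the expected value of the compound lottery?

EV(A) = 0.2 × (-10600) + 0.7 × (-5700) + 0.1 × 15000 = -2120 − 3990 + 1500 = -4610
EV(B) = 0.2 × 13500 + 0.2 × 8600 + 0.6 × 16200 = 2700 + 1720 + 9720 = 14140
Overall = 0.55 × (-4610) + 0.45 × 14140 = -2535.5 + 6363 = 3827.5

$3,827.50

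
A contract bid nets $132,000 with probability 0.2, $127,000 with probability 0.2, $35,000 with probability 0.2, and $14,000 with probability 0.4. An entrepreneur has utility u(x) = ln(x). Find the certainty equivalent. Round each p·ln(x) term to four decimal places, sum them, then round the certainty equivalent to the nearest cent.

$40,937.43

E[u] = 0.2·ln(132000) + 0.2·ln(127000) + 0.2·ln(35000) + 0.4·ln(14000) = 2.3581 + 2.3504 + 2.0926 + 3.8187 = 10.6198
CE = e^10.6198 ≈ 40937.43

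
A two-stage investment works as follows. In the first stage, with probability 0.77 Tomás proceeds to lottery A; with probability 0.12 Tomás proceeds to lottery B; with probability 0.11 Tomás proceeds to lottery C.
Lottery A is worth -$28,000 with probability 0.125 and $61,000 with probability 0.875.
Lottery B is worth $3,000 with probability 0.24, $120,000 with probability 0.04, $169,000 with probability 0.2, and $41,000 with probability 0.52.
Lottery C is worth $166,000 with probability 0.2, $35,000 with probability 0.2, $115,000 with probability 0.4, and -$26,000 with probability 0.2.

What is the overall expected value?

EV(A) = 0.125 × (-28000) + 0.875 × 61000 = -3500 + 53375 = 49875
EV(B) = 0.24 × 3000 + 0.04 × 120000 + 0.2 × 169000 + 0.52 × 41000 = 720 + 4800 + 33800 + 21320 = 60640
EV(C) = 0.2 × 166000 + 0.2 × 35000 + 0.4 × 115000 + 0.2 × (-26000) = 33200 + 7000 + 46000 − 5200 = 81000
Overall = 0.77 × 49875 + 0.12 × 60640 + 0.11 × 81000 = 38403.75 + 7276.8 + 8910 = 54590.55

$54,590.55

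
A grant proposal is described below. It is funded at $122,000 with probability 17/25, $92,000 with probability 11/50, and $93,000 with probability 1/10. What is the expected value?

$112,500

EV = 17/25 × 122000 + 11/50 × 92000 + 1/10 × 93000 = 82960 + 20240 + 9300 = 112500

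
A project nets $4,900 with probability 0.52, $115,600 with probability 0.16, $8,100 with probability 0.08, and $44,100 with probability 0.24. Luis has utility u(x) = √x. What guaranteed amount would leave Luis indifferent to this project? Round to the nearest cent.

E[u] = 0.52·√4900 + 0.16·√115600 + 0.08·√8100 + 0.24·√44100 = 0.52·70 + 0.16·340 + 0.08·90 + 0.24·210 = 148.4
CE = (148.4)² = 22022.56

$22,022.56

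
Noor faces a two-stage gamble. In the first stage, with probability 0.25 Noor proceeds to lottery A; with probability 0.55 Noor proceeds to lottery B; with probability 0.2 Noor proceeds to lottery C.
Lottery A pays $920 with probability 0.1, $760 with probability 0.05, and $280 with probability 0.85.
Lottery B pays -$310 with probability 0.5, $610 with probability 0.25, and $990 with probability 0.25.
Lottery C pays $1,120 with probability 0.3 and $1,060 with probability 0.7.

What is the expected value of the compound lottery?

EV(A) = 0.1 × 920 + 0.05 × 760 + 0.85 × 280 = 92 + 38 + 238 = 368
EV(B) = 0.5 × (-310) + 0.25 × 610 + 0.25 × 990 = -155 + 152.5 + 247.5 = 245
EV(C) = 0.3 × 1120 + 0.7 × 1060 = 336 + 742 = 1078
Overall = 0.25 × 368 + 0.55 × 245 + 0.2 × 1078 = 92 + 134.75 + 215.6 = 442.35

$442.35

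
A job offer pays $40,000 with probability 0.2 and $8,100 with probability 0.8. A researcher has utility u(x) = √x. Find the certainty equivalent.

$12,544

E[u] = 0.2·√40000 + 0.8·√8100 = 0.2·200 + 0.8·90 = 112
CE = (112)² = 12544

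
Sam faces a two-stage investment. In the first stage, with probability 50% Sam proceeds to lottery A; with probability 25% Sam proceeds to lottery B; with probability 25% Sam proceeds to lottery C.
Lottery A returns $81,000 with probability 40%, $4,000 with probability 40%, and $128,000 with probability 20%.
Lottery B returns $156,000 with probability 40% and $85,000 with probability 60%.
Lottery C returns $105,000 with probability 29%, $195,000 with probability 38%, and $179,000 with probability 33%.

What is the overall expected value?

EV(A) = 0.4 × 81000 + 0.4 × 4000 + 0.2 × 128000 = 32400 + 1600 + 25600 = 59600
EV(B) = 0.4 × 156000 + 0.6 × 85000 = 62400 + 51000 = 113400
EV(C) = 0.29 × 105000 + 0.38 × 195000 + 0.33 × 179000 = 30450 + 74100 + 59070 = 163620
Overall = 0.5 × 59600 + 0.25 × 113400 + 0.25 × 163620 = 29800 + 28350 + 40905 = 99055

$99,055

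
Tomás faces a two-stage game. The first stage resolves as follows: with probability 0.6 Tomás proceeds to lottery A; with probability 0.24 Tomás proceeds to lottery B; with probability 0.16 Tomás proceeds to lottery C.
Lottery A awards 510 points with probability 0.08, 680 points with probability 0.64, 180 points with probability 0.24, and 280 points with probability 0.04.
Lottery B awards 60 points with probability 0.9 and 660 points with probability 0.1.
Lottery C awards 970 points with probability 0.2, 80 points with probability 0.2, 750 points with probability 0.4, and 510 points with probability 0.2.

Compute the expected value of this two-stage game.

EV(A) = 0.08 × 510 + 0.64 × 680 + 0.24 × 180 + 0.04 × 280 = 40.8 + 435.2 + 43.2 + 11.2 = 530.4
EV(B) = 0.9 × 60 + 0.1 × 660 = 54 + 66 = 120
EV(C) = 0.2 × 970 + 0.2 × 80 + 0.4 × 750 + 0.2 × 510 = 194 + 16 + 300 + 102 = 612
Overall = 0.6 × 530.4 + 0.24 × 120 + 0.16 × 612 = 318.24 + 28.8 + 97.92 = 444.96

444.96 points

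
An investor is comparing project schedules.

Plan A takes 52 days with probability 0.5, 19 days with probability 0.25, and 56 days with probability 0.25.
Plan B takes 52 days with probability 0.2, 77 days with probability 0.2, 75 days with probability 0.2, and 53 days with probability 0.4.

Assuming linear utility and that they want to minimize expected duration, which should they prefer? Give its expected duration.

Plan A = 0.5 × 52 + 0.25 × 19 + 0.25 × 56 = 26 + 4.75 + 14 = 44.75
Plan B = 0.2 × 52 + 0.2 × 77 + 0.2 × 75 + 0.4 × 53 = 10.4 + 15.4 + 15 + 21.2 = 62

Plan A (44.75 days)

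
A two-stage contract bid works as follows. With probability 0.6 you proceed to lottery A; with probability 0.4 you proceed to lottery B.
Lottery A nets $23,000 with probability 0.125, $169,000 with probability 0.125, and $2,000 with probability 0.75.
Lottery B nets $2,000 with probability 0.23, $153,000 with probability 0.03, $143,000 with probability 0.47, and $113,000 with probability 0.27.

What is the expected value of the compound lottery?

EV(A) = 0.125 × 23000 + 0.125 × 169000 + 0.75 × 2000 = 2875 + 21125 + 1500 = 25500
EV(B) = 0.23 × 2000 + 0.03 × 153000 + 0.47 × 143000 + 0.27 × 113000 = 460 + 4590 + 67210 + 30510 = 102770
Overall = 0.6 × 25500 + 0.4 × 102770 = 15300 + 41108 = 56408

$56,408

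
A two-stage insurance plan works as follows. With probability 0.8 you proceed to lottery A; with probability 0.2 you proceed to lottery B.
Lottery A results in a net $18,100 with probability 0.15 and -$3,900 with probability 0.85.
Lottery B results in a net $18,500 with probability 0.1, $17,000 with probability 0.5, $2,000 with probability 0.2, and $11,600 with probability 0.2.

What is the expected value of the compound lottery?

EV(A) = 0.15 × 18100 + 0.85 × (-3900) = 2715 − 3315 = -600
EV(B) = 0.1 × 18500 + 0.5 × 17000 + 0.2 × 2000 + 0.2 × 11600 = 1850 + 8500 + 400 + 2320 = 13070
Overall = 0.8 × (-600) + 0.2 × 13070 = -480 + 2614 = 2134

$2,134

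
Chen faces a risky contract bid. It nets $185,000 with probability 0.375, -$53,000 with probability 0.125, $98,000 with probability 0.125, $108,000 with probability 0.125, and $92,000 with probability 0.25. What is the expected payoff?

EV = 0.375 × 185000 + 0.125 × (-53000) + 0.125 × 98000 + 0.125 × 108000 + 0.25 × 92000 = 69375 − 6625 + 12250 + 13500 + 23000 = 111500

$111,500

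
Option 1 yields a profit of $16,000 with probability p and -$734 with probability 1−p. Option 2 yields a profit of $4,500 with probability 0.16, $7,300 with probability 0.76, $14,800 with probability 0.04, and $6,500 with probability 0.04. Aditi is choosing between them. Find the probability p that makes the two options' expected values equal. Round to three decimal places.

EV(Option 2) = 0.16 × 4500 + 0.76 × 7300 + 0.04 × 14800 + 0.04 × 6500 = 720 + 5548 + 592 + 260 = 7120
p·16000 + (1−p)·(-734) = 7120
16734p − 734 = 7120
p = (7120 + 734) / 16734

p = 0.469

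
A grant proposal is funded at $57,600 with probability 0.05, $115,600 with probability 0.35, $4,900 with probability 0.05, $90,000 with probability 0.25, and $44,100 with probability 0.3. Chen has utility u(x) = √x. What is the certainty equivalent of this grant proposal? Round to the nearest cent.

E[u] = 0.05·√57600 + 0.35·√115600 + 0.05·√4900 + 0.25·√90000 + 0.3·√44100 = 0.05·240 + 0.35·340 + 0.05·70 + 0.25·300 + 0.3·210 = 272.5
CE = (272.5)² = 74256.25

$74,256.25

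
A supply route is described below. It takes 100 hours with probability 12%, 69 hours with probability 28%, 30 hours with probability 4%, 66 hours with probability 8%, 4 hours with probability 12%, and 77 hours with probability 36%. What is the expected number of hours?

66 hours

EV = 0.12 × 100 + 0.28 × 69 + 0.04 × 30 + 0.08 × 66 + 0.12 × 4 + 0.36 × 77 = 12 + 19.32 + 1.2 + 5.28 + 0.48 + 27.72 = 66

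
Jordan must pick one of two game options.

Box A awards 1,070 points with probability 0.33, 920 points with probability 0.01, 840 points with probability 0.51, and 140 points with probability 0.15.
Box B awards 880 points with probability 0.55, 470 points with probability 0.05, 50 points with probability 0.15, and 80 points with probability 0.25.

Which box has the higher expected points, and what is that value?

Box A = 0.33 × 1070 + 0.01 × 920 + 0.51 × 840 + 0.15 × 140 = 353.1 + 9.2 + 428.4 + 21 = 811.7
Box B = 0.55 × 880 + 0.05 × 470 + 0.15 × 50 + 0.25 × 80 = 484 + 23.5 + 7.5 + 20 = 535

Box A (811.7 points)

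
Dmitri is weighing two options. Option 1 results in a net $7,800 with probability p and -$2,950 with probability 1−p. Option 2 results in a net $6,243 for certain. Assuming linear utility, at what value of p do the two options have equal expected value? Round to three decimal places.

p = 0.855

p·7800 + (1−p)·(-2950) = 6243
10750p − 2950 = 6243
p = (6243 + 2950) / 10750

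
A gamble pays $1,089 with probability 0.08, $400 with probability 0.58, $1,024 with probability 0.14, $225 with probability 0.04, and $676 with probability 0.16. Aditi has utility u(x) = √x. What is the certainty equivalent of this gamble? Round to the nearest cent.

$551.31

E[u] = 0.08·√1089 + 0.58·√400 + 0.14·√1024 + 0.04·√225 + 0.16·√676 = 0.08·33 + 0.58·20 + 0.14·32 + 0.04·15 + 0.16·26 = 23.48
CE = (23.48)² = 551.3104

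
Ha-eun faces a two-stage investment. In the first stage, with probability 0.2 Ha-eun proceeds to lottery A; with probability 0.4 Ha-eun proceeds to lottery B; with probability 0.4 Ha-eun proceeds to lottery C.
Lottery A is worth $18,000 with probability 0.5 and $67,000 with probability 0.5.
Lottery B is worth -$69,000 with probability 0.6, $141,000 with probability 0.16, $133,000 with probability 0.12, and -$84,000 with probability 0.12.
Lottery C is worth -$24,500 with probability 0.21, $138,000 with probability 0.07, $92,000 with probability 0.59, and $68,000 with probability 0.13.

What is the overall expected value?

EV(A) = 0.5 × 18000 + 0.5 × 67000 = 9000 + 33500 = 42500
EV(B) = 0.6 × (-69000) + 0.16 × 141000 + 0.12 × 133000 + 0.12 × (-84000) = -41400 + 22560 + 15960 − 10080 = -12960
EV(C) = 0.21 × (-24500) + 0.07 × 138000 + 0.59 × 92000 + 0.13 × 68000 = -5145 + 9660 + 54280 + 8840 = 67635
Overall = 0.2 × 42500 + 0.4 × (-12960) + 0.4 × 67635 = 8500 − 5184 + 27054 = 30370

$30,370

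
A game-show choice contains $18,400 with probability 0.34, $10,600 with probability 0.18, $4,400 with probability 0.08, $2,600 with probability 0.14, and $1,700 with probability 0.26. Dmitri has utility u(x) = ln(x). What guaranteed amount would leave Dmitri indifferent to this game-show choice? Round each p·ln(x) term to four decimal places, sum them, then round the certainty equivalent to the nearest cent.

$6,082.07

E[u] = 0.34·ln(18400) + 0.18·ln(10600) + 0.08·ln(4400) + 0.14·ln(2600) + 0.26·ln(1700) = 3.3388 + 1.6683 + 0.6711 + 1.1009 + 1.9340 = 8.7131
CE = e^8.7131 ≈ 6082.07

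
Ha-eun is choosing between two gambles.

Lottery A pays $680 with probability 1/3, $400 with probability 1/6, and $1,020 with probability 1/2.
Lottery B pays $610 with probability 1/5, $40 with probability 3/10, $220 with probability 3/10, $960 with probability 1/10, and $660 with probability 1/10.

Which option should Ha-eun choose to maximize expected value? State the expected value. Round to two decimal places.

Lottery A = 1/3 × 680 + 1/6 × 400 + 1/2 × 1020 = 226.6667 + 66.6667 + 510 = 803.3333
Lottery B = 1/5 × 610 + 3/10 × 40 + 3/10 × 220 + 1/10 × 960 + 1/10 × 660 = 122 + 12 + 66 + 96 + 66 = 362

Lottery A ($803.33)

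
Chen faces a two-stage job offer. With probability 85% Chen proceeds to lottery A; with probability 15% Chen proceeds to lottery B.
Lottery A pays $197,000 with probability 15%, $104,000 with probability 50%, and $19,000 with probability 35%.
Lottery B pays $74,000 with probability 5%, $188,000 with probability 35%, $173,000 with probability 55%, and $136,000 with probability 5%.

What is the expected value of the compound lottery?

$100,687.50

EV(A) = 0.15 × 197000 + 0.5 × 104000 + 0.35 × 19000 = 29550 + 52000 + 6650 = 88200
EV(B) = 0.05 × 74000 + 0.35 × 188000 + 0.55 × 173000 + 0.05 × 136000 = 3700 + 65800 + 95150 + 6800 = 171450
Overall = 0.85 × 88200 + 0.15 × 171450 = 74970 + 25717.5 = 100687.5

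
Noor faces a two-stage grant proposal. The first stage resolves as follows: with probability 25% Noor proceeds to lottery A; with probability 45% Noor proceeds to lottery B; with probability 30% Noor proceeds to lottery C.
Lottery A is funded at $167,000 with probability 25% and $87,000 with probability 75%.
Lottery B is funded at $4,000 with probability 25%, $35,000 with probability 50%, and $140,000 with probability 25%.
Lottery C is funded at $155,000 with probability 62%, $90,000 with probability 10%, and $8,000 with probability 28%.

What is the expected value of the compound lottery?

$83,027

EV(A) = 0.25 × 167000 + 0.75 × 87000 = 41750 + 65250 = 107000
EV(B) = 0.25 × 4000 + 0.5 × 35000 + 0.25 × 140000 = 1000 + 17500 + 35000 = 53500
EV(C) = 0.62 × 155000 + 0.1 × 90000 + 0.28 × 8000 = 96100 + 9000 + 2240 = 107340
Overall = 0.25 × 107000 + 0.45 × 53500 + 0.3 × 107340 = 26750 + 24075 + 32202 = 83027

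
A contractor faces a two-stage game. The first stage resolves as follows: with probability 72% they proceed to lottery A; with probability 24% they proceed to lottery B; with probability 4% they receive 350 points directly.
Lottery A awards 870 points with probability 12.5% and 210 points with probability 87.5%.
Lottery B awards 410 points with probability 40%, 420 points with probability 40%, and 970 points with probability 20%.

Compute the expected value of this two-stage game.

EV(A) = 0.125 × 870 + 0.875 × 210 = 108.75 + 183.75 = 292.5
EV(B) = 0.4 × 410 + 0.4 × 420 + 0.2 × 970 = 164 + 168 + 194 = 526
Branch C: 350 (certain)
Overall = 0.72 × 292.5 + 0.24 × 526 + 0.04 × 350 = 210.6 + 126.24 + 14 = 350.84

350.84 points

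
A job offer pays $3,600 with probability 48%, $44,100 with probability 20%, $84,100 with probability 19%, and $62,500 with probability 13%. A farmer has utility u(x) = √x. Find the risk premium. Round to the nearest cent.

$9,561.44

E[u] = 0.48·√3600 + 0.2·√44100 + 0.19·√84100 + 0.13·√62500 = 0.48·60 + 0.2·210 + 0.19·290 + 0.13·250 = 158.4
CE = (158.4)² = 25090.56
Risk premium = EV − CE = 34652 − 25090.56 = 9561.44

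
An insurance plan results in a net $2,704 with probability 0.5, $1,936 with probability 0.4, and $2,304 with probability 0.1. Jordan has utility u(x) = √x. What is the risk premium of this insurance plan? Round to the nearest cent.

$14.24

E[u] = 0.5·√2704 + 0.4·√1936 + 0.1·√2304 = 0.5·52 + 0.4·44 + 0.1·48 = 48.4
CE = (48.4)² = 2342.56
Risk premium = EV − CE = 2356.8 − 2342.56 = 14.24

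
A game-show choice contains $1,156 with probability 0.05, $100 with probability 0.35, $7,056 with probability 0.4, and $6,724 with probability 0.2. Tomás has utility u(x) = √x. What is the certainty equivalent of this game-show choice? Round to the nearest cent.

E[u] = 0.05·√1156 + 0.35·√100 + 0.4·√7056 + 0.2·√6724 = 0.05·34 + 0.35·10 + 0.4·84 + 0.2·82 = 55.2
CE = (55.2)² = 3047.04

$3,047.04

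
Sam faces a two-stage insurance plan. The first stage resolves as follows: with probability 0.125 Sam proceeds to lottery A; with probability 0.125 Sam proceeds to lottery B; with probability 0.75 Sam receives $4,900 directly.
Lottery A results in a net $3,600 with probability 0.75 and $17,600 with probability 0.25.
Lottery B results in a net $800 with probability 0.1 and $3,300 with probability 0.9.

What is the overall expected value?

EV(A) = 0.75 × 3600 + 0.25 × 17600 = 2700 + 4400 = 7100
EV(B) = 0.1 × 800 + 0.9 × 3300 = 80 + 2970 = 3050
Branch C: 4900 (certain)
Overall = 0.125 × 7100 + 0.125 × 3050 + 0.75 × 4900 = 887.5 + 381.25 + 3675 = 4943.75

$4,943.75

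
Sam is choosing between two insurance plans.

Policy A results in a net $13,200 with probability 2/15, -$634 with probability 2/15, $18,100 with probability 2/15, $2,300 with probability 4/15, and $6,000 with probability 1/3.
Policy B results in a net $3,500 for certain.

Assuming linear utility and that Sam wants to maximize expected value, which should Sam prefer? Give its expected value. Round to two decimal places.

Policy A ($6,702.13)

Policy A = 2/15 × 13200 + 2/15 × (-634) + 2/15 × 18100 + 4/15 × 2300 + 1/3 × 6000 = 1760 − 84.5333 + 2413.3333 + 613.3333 + 2000 = 6702.1333
Policy B: 3500 (certain)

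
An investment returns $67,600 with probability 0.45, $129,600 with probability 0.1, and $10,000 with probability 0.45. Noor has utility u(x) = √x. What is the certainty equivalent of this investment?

$39,204

E[u] = 0.45·√67600 + 0.1·√129600 + 0.45·√10000 = 0.45·260 + 0.1·360 + 0.45·100 = 198
CE = (198)² = 39204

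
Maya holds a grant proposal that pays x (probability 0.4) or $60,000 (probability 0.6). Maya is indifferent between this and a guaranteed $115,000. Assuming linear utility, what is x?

x = $197,500

0.4·x + 0.6·60000 = 115000
0.4·x = 115000 − 36000 = 79000
x = 79000 / 0.4 = 197500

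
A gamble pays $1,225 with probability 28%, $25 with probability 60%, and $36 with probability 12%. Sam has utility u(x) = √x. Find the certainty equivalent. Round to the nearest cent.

E[u] = 0.28·√1225 + 0.6·√25 + 0.12·√36 = 0.28·35 + 0.6·5 + 0.12·6 = 13.52
CE = (13.52)² = 182.7904

$182.79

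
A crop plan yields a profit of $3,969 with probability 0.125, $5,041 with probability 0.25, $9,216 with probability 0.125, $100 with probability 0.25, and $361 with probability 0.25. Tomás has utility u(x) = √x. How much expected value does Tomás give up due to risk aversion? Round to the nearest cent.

E[u] = 0.125·√3969 + 0.25·√5041 + 0.125·√9216 + 0.25·√100 + 0.25·√361 = 0.125·63 + 0.25·71 + 0.125·96 + 0.25·10 + 0.25·19 = 44.875
CE = (44.875)² = 2013.765625
Risk premium = EV − CE = 3023.625 − 2013.765625 = 1009.859375

$1,009.86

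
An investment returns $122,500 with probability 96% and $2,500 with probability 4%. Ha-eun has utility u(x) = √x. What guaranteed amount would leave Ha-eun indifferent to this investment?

E[u] = 0.96·√122500 + 0.04·√2500 = 0.96·350 + 0.04·50 = 338
CE = (338)² = 114244

$114,244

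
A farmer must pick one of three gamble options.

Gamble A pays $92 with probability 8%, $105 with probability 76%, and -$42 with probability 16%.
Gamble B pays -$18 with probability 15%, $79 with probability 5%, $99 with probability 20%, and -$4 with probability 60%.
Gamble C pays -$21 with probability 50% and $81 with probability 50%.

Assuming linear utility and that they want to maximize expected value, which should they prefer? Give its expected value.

Gamble A = 0.08 × 92 + 0.76 × 105 + 0.16 × (-42) = 7.36 + 79.8 − 6.72 = 80.44
Gamble B = 0.15 × (-18) + 0.05 × 79 + 0.2 × 99 + 0.6 × (-4) = -2.7 + 3.95 + 19.8 − 2.4 = 18.65
Gamble C = 0.5 × (-21) + 0.5 × 81 = -10.5 + 40.5 = 30

Gamble A ($80.44)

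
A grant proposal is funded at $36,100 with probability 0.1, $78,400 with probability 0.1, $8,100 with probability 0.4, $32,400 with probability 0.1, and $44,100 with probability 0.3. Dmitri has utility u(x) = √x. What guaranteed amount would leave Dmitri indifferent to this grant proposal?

$26,896

E[u] = 0.1·√36100 + 0.1·√78400 + 0.4·√8100 + 0.1·√32400 + 0.3·√44100 = 0.1·190 + 0.1·280 + 0.4·90 + 0.1·180 + 0.3·210 = 164
CE = (164)² = 26896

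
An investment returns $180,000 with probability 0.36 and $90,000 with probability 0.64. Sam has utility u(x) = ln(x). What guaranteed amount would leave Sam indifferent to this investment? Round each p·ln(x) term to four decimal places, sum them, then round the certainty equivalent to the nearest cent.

E[u] = 0.36·ln(180000) + 0.64·ln(90000) = 4.3563 + 7.3008 = 11.6571
CE = e^11.6571 ≈ 115508.57

$115,508.57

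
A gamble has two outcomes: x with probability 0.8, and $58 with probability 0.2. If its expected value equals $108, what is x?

0.8·x + 0.2·58 = 108
0.8·x = 108 − 11.6 = 96.4
x = 96.4 / 0.8 = 120.5

x = $120.50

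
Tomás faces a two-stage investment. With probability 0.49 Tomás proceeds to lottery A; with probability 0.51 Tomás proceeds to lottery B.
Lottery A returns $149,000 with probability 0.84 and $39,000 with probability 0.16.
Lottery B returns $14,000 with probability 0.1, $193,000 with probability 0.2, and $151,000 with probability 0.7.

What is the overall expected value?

$138,693

EV(A) = 0.84 × 149000 + 0.16 × 39000 = 125160 + 6240 = 131400
EV(B) = 0.1 × 14000 + 0.2 × 193000 + 0.7 × 151000 = 1400 + 38600 + 105700 = 145700
Overall = 0.49 × 131400 + 0.51 × 145700 = 64386 + 74307 = 138693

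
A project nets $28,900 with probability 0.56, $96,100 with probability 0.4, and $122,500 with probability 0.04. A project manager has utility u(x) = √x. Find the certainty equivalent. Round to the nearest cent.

$54,382.24

E[u] = 0.56·√28900 + 0.4·√96100 + 0.04·√122500 = 0.56·170 + 0.4·310 + 0.04·350 = 233.2
CE = (233.2)² = 54382.24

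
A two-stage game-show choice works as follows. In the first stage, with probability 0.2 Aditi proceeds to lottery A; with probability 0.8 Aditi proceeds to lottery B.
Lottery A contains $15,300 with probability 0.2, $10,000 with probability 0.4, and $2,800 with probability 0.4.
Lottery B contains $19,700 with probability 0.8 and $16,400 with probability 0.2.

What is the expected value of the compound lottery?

EV(A) = 0.2 × 15300 + 0.4 × 10000 + 0.4 × 2800 = 3060 + 4000 + 1120 = 8180
EV(B) = 0.8 × 19700 + 0.2 × 16400 = 15760 + 3280 = 19040
Overall = 0.2 × 8180 + 0.8 × 19040 = 1636 + 15232 = 16868

$16,868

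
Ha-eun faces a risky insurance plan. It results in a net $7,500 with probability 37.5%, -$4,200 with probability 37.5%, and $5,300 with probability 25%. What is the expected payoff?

$2,562.50

EV = 0.375 × 7500 + 0.375 × (-4200) + 0.25 × 5300 = 2812.5 − 1575 + 1325 = 2562.5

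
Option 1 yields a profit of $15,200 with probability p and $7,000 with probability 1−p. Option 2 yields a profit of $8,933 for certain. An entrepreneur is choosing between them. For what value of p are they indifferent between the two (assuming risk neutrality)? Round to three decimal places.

p·15200 + (1−p)·7000 = 8933
8200p + 7000 = 8933
p = (8933 − 7000) / 8200

p = 0.236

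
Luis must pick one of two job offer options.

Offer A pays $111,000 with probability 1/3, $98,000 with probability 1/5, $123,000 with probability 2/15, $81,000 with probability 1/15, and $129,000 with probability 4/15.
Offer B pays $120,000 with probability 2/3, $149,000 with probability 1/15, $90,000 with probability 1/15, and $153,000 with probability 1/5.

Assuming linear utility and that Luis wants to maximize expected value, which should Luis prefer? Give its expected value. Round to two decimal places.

Offer B ($126,533.33)

Offer A = 1/3 × 111000 + 1/5 × 98000 + 2/15 × 123000 + 1/15 × 81000 + 4/15 × 129000 = 37000 + 19600 + 16400 + 5400 + 34400 = 112800
Offer B = 2/3 × 120000 + 1/15 × 149000 + 1/15 × 90000 + 1/5 × 153000 = 80000 + 9933.3333 + 6000 + 30600 = 126533.3333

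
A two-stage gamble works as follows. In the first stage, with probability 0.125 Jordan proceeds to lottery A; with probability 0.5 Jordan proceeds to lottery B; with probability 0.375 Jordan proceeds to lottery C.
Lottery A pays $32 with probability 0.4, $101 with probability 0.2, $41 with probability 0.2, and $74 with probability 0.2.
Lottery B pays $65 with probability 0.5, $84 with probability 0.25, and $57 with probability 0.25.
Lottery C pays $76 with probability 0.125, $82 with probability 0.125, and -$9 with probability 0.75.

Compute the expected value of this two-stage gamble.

$45.75

EV(A) = 0.4 × 32 + 0.2 × 101 + 0.2 × 41 + 0.2 × 74 = 12.8 + 20.2 + 8.2 + 14.8 = 56
EV(B) = 0.5 × 65 + 0.25 × 84 + 0.25 × 57 = 32.5 + 21 + 14.25 = 67.75
EV(C) = 0.125 × 76 + 0.125 × 82 + 0.75 × (-9) = 9.5 + 10.25 − 6.75 = 13
Overall = 0.125 × 56 + 0.5 × 67.75 + 0.375 × 13 = 7 + 33.875 + 4.875 = 45.75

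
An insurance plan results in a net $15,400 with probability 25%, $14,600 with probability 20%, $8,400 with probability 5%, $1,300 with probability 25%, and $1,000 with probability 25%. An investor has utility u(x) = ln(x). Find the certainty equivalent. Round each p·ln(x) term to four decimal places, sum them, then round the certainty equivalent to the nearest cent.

$4,021.86

E[u] = 0.25·ln(15400) + 0.2·ln(14600) + 0.05·ln(8400) + 0.25·ln(1300) + 0.25·ln(1000) = 2.4105 + 1.9178 + 0.4518 + 1.7925 + 1.7269 = 8.2995
CE = e^8.2995 ≈ 4021.86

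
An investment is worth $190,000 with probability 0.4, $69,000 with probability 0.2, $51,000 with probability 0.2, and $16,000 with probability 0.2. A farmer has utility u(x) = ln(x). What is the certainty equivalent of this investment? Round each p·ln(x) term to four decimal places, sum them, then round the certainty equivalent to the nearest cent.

E[u] = 0.4·ln(190000) + 0.2·ln(69000) + 0.2·ln(51000) + 0.2·ln(16000) = 4.8619 + 2.2284 + 2.1679 + 1.9361 = 11.1943
CE = e^11.1943 ≈ 72714.78

$72,714.78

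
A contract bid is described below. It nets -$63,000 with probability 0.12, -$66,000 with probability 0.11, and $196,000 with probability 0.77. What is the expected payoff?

EV = 0.12 × (-63000) + 0.11 × (-66000) + 0.77 × 196000 = -7560 − 7260 + 150920 = 136100

$136,100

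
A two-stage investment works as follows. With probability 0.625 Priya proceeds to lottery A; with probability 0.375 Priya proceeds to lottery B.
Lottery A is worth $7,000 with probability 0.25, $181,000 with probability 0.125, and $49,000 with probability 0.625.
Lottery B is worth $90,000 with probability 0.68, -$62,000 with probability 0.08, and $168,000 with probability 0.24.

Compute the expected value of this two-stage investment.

$70,585

EV(A) = 0.25 × 7000 + 0.125 × 181000 + 0.625 × 49000 = 1750 + 22625 + 30625 = 55000
EV(B) = 0.68 × 90000 + 0.08 × (-62000) + 0.24 × 168000 = 61200 − 4960 + 40320 = 96560
Overall = 0.625 × 55000 + 0.375 × 96560 = 34375 + 36210 = 70585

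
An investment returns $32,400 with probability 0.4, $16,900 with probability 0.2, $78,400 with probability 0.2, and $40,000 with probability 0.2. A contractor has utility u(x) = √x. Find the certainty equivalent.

$37,636

E[u] = 0.4·√32400 + 0.2·√16900 + 0.2·√78400 + 0.2·√40000 = 0.4·180 + 0.2·130 + 0.2·280 + 0.2·200 = 194
CE = (194)² = 37636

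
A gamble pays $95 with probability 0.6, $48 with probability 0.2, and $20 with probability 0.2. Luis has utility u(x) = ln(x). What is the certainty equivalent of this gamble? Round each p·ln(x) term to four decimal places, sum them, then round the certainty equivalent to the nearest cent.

E[u] = 0.6·ln(95) + 0.2·ln(48) + 0.2·ln(20) = 2.7323 + 0.7742 + 0.5991 = 4.1056
CE = e^4.1056 ≈ 60.68

$60.68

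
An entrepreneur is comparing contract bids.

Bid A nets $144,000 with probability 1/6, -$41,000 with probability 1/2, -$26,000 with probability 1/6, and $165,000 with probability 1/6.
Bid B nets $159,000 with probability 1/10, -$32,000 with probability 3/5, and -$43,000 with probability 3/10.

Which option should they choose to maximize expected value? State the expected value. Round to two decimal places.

Bid A ($26,666.67)

Bid A = 1/6 × 144000 + 1/2 × (-41000) + 1/6 × (-26000) + 1/6 × 165000 = 24000 − 20500 − 4333.3333 + 27500 = 26666.6667
Bid B = 1/10 × 159000 + 3/5 × (-32000) + 3/10 × (-43000) = 15900 − 19200 − 12900 = -16200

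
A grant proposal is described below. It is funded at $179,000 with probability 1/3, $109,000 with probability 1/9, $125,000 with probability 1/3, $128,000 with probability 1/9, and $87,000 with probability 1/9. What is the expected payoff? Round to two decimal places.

EV = 1/3 × 179000 + 1/9 × 109000 + 1/3 × 125000 + 1/9 × 128000 + 1/9 × 87000 = 59666.6667 + 12111.1111 + 41666.6667 + 14222.2222 + 9666.6667 = 137333.3333

$137,333.33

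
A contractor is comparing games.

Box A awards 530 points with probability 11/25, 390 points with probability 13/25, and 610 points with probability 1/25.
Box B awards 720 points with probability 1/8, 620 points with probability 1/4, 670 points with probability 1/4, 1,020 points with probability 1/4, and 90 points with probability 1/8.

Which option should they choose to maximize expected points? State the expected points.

Box B (678.75 points)

Box A = 11/25 × 530 + 13/25 × 390 + 1/25 × 610 = 233.2 + 202.8 + 24.4 = 460.4
Box B = 1/8 × 720 + 1/4 × 620 + 1/4 × 670 + 1/4 × 1020 + 1/8 × 90 = 90 + 155 + 167.5 + 255 + 11.25 = 678.75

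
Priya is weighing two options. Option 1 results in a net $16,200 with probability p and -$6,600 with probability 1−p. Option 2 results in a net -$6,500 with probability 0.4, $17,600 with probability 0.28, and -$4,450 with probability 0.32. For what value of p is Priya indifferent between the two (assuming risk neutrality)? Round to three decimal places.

EV(Option 2) = 0.4 × (-6500) + 0.28 × 17600 + 0.32 × (-4450) = -2600 + 4928 − 1424 = 904
p·16200 + (1−p)·(-6600) = 904
22800p − 6600 = 904
p = (904 + 6600) / 22800

p = 0.329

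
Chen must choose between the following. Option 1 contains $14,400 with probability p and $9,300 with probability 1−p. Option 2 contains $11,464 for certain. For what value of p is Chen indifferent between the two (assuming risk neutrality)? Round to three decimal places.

p = 0.424

p·14400 + (1−p)·9300 = 11464
5100p + 9300 = 11464
p = (11464 − 9300) / 5100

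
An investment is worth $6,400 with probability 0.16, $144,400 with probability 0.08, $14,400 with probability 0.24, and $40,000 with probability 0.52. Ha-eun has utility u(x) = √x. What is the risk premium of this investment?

$5,856

E[u] = 0.16·√6400 + 0.08·√144400 + 0.24·√14400 + 0.52·√40000 = 0.16·80 + 0.08·380 + 0.24·120 + 0.52·200 = 176
CE = (176)² = 30976
Risk premium = EV − CE = 36832 − 30976 = 5856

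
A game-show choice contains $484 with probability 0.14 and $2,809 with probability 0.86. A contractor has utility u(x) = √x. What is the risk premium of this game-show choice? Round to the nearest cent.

E[u] = 0.14·√484 + 0.86·√2809 = 0.14·22 + 0.86·53 = 48.66
CE = (48.66)² = 2367.7956
Risk premium = EV − CE = 2483.5 − 2367.7956 = 115.7044

$115.70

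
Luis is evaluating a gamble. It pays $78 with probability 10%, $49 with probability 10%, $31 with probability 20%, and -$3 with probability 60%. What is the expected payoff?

$17.10

EV = 0.1 × 78 + 0.1 × 49 + 0.2 × 31 + 0.6 × (-3) = 7.8 + 4.9 + 6.2 − 1.8 = 17.1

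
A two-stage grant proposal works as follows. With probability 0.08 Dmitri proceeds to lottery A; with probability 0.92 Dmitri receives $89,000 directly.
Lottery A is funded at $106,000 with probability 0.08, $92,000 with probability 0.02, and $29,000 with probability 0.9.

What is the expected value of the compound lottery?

$84,793.60

EV(A) = 0.08 × 106000 + 0.02 × 92000 + 0.9 × 29000 = 8480 + 1840 + 26100 = 36420
Branch B: 89000 (certain)
Overall = 0.08 × 36420 + 0.92 × 89000 = 2913.6 + 81880 = 84793.6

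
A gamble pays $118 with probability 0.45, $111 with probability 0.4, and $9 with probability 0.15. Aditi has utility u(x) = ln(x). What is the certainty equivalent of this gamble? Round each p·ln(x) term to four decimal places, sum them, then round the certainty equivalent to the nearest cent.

E[u] = 0.45·ln(118) + 0.4·ln(111) + 0.15·ln(9) = 2.1468 + 1.8838 + 0.3296 = 4.3602
CE = e^4.3602 ≈ 78.27

$78.27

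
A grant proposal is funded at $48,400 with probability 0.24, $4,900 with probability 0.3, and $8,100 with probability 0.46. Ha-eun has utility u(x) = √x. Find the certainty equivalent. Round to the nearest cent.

E[u] = 0.24·√48400 + 0.3·√4900 + 0.46·√8100 = 0.24·220 + 0.3·70 + 0.46·90 = 115.2
CE = (115.2)² = 13271.04

$13,271.04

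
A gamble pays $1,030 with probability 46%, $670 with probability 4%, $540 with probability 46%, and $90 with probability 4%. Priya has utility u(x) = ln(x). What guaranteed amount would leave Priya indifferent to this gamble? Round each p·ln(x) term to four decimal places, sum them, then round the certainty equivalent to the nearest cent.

E[u] = 0.46·ln(1030) + 0.04·ln(670) + 0.46·ln(540) + 0.04·ln(90) = 3.1912 + 0.2603 + 2.8941 + 0.1800 = 6.5256
CE = e^6.5256 ≈ 682.39

$682.39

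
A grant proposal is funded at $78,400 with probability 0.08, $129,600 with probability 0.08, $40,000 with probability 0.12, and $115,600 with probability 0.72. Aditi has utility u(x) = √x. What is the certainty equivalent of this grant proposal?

$102,400

E[u] = 0.08·√78400 + 0.08·√129600 + 0.12·√40000 + 0.72·√115600 = 0.08·280 + 0.08·360 + 0.12·200 + 0.72·340 = 320
CE = (320)² = 102400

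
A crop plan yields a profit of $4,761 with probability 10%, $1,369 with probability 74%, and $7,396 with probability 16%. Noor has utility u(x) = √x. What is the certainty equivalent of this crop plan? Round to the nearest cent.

$2,307.84

E[u] = 0.1·√4761 + 0.74·√1369 + 0.16·√7396 = 0.1·69 + 0.74·37 + 0.16·86 = 48.04
CE = (48.04)² = 2307.8416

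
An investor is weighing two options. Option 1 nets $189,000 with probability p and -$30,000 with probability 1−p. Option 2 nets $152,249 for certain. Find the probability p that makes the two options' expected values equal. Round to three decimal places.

p·189000 + (1−p)·(-30000) = 152249
219000p − 30000 = 152249
p = (152249 + 30000) / 219000

p = 0.832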